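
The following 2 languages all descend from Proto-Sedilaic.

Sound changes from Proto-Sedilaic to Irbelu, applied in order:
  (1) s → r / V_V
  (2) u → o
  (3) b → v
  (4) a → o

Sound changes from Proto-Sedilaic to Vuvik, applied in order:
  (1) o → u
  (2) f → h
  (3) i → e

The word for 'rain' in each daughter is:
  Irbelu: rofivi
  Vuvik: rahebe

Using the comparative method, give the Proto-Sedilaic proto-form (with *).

*rafibi

Position 2: Irbelu has o, Vuvik has a. Vuvik preserves a here (none of its changes turn any other segment into a), so the proto-segment is *a.
Position 5: Irbelu has v, Vuvik has b. Vuvik preserves b here (none of its changes turn any other segment into b), so the proto-segment is *b.
Position 6: Irbelu has i, Vuvik has e. Irbelu preserves i here (none of its changes turn any other segment into i), so the proto-segment is *i.
Verify the candidate proto-form against each daughter:
Irbelu: start from *rafibi.
  rule 1: no change — rafibi
  rule 2: no change — rafibi
  rule 3 (unconditioned shift): rafibi → rafivi
  rule 4 (vowel merger): rafivi → rofivi
  ⇒ Irbelu rofivi
Vuvik: start from *rafibi.
  rule 1: no change — rafibi
  rule 2 (unconditioned shift): rafibi → rahibi
  rule 3 (vowel merger): rahibi → rahebe
  ⇒ Vuvik rahebe
*rafibi is the unique common source.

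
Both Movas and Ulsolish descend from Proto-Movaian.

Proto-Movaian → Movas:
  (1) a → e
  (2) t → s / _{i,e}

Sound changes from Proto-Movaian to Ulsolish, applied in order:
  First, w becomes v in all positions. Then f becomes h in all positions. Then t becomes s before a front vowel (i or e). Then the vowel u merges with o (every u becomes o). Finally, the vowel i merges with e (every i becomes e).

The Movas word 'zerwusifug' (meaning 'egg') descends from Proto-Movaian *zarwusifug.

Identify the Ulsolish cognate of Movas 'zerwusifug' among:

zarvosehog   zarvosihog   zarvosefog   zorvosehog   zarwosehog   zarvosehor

zarvosehog

Ulsolish: *zarwusifug > zarvusifug > zarvusihug > zarvosihog > zarvosehog  (by unconditioned shift, unconditioned shift, vowel merger, vowel merger)
Only 'zarvosehog' matches the regular Ulsolish development of *zarwusifug.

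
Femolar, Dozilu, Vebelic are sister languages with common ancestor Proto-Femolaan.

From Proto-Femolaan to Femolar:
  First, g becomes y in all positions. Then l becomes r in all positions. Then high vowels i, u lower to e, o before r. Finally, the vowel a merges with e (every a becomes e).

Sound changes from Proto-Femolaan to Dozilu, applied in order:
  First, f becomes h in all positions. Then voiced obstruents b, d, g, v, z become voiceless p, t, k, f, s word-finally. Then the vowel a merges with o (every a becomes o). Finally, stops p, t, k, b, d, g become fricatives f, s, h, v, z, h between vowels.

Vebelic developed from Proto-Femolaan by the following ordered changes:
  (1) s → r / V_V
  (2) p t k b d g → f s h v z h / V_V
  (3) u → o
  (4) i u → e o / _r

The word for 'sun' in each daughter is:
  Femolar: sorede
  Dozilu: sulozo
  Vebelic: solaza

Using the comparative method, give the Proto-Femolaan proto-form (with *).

*sulada

Position 2: Femolar has o, Dozilu has u, Vebelic has o. Dozilu preserves u here (none of its changes turn any other segment into u), so the proto-segment is *u.
Position 6: Femolar has e, Dozilu has o, Vebelic has a. Vebelic preserves a here (none of its changes turn any other segment into a), so the proto-segment is *a.
Position 4: Femolar has e, Dozilu has o, Vebelic has a. Vebelic preserves a here (none of its changes turn any other segment into a), so the proto-segment is *a.
Verify the candidate proto-form against each daughter:
Femolar: start from *sulada.
  rule 1: no change — sulada
  rule 2 (unconditioned shift): sulada → surada
  rule 3 (pre-rhotic lowering): surada → sorada
  rule 4 (vowel merger): sorada → sorede
  ⇒ Femolar sorede
Dozilu: *sulada > sulodo > sulozo  (by vowel merger, intervocalic lenition)
Vebelic: *sulada
  sulada (rule 1 does not apply)
  sulada → sulaza   [intervocalic lenition]
  sulaza → solaza   [vowel merger]
  solaza (rule 4 does not apply)
  giving Vebelic solaza.
No other proto-form is consistent with every reflex, so the reconstruction is *sulada.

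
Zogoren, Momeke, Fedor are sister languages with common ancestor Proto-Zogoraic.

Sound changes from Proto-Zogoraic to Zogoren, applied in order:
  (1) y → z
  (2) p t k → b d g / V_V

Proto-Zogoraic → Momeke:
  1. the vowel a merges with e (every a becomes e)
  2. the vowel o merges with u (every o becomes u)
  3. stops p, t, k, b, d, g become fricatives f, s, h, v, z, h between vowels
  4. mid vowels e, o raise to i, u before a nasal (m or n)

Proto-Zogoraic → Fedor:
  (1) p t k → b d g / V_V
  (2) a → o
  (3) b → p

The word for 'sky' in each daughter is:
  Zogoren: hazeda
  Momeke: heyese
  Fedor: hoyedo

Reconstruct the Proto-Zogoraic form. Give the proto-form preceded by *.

Position 2: Zogoren has a, Momeke has e, Fedor has o. Zogoren preserves a here (none of its changes turn any other segment into a), so the proto-segment is *a.
Position 5: Zogoren has d, Momeke has s, Fedor has d. Taking the neighbouring segments as reconstructed: Zogoren d could go back to *t or *d; Momeke s could go back to *t or *s; Fedor d could go back to *t or *d — the one source consistent with every daughter is *t.
Verify the candidate proto-form against each daughter:
Zogoren: *hayeta > hazeta > hazeda  (by unconditioned shift, intervocalic voicing)
Momeke: *hayeta
  hayeta → heyete   [vowel merger]
  heyete (rule 2 does not apply)
  heyete → heyese   [intervocalic lenition]
  heyese (rule 4 does not apply)
  giving Momeke heyese.
Fedor: *hayeta > hayeda > hoyedo  (by intervocalic voicing, vowel merger)
Only *hayeta yields all of Zogoren hazeda, Momeke heyese, Fedor hoyedo.

*hayeta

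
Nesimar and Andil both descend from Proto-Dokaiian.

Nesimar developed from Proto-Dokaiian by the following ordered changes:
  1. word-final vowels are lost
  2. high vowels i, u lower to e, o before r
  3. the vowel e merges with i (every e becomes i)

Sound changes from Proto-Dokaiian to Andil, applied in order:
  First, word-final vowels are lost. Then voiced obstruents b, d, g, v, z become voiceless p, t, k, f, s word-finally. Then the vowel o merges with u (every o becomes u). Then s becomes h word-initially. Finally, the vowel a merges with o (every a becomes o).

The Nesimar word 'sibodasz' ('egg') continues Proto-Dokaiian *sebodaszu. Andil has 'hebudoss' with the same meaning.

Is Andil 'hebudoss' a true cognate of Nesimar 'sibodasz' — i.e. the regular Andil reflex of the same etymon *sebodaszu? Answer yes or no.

Derive the expected Andil reflex of *sebodaszu:
Andil: *sebodaszu > sebodasz > sebodass > sebudass > hebudass > hebudoss  (by apocope, final devoicing, vowel merger, debuccalisation, vowel merger)
Andil 'hebudoss' matches the regular reflex exactly, so the pair is cognate.

yes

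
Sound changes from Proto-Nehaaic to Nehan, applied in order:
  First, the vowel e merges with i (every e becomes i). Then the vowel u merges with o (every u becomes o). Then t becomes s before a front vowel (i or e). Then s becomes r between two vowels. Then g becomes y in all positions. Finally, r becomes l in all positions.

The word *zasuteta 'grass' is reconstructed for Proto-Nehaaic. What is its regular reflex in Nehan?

zalolita

Nehan: *zasuteta > zasutita > zasotita > zasosita > zarorita > zalolita  (by vowel merger, vowel merger, palatalisation, rhotacism, unconditioned shift)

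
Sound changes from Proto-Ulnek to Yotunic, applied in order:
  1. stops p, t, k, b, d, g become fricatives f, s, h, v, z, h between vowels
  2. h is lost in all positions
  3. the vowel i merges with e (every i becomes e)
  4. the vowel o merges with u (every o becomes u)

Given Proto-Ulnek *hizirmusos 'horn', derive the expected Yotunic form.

ezermusus

Yotunic: *hizirmusos > izirmusos > ezermusos > ezermusus  (by h-loss, vowel merger, vowel merger)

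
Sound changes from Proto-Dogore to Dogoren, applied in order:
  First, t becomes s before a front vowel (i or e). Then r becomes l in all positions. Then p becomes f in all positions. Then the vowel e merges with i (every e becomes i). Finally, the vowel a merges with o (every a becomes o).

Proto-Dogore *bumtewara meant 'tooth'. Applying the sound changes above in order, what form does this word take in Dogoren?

bumsiwolo

Dogoren: *bumtewara > bumsewara > bumsewala > bumsiwala > bumsiwolo  (by palatalisation, unconditioned shift, vowel merger, vowel merger)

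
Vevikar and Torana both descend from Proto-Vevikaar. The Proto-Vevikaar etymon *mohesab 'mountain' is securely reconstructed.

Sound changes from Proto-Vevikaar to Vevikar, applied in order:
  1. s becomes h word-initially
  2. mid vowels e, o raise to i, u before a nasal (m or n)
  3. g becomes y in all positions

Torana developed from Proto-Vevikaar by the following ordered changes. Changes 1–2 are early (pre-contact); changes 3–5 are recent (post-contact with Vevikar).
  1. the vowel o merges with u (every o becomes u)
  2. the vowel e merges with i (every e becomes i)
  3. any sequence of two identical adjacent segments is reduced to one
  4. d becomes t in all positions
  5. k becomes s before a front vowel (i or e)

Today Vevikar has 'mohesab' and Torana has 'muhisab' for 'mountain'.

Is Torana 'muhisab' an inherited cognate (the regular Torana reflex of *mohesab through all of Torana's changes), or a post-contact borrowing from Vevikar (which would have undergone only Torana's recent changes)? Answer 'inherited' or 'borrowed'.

If inherited, *mohesab would pass through all of Torana's changes:
Torana: *mohesab > muhesab > muhisab  (by vowel merger, vowel merger)
If borrowed from Vevikar 'mohesab' after the early changes, it would undergo only the recent ones:
  rule 3 (degemination): no change (mohesab)
  rule 4 (unconditioned shift): no change (mohesab)
  rule 5 (palatalisation): no change (mohesab)
  ⇒ as a loan: mohesab
Torana 'muhisab' matches the inherited outcome exactly, so it is an inherited cognate, not a loan.

inherited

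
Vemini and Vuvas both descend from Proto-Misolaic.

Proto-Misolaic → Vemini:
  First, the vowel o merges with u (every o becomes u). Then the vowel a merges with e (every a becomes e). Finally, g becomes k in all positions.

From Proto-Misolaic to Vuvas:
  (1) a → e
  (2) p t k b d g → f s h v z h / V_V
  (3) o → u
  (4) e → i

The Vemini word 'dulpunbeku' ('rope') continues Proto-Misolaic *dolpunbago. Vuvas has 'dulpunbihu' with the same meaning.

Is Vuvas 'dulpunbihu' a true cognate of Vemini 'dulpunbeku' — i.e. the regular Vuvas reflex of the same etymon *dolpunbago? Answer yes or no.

yes

Derive the expected Vuvas reflex of *dolpunbago:
Vuvas: start from *dolpunbago.
  rule 1 (vowel merger): dolpunbago → dolpunbego
  rule 2 (intervocalic lenition): dolpunbego → dolpunbeho
  rule 3 (vowel merger): dolpunbeho → dulpunbehu
  rule 4 (vowel merger): dulpunbehu → dulpunbihu
  ⇒ Vuvas dulpunbihu
Vuvas 'dulpunbihu' matches the regular reflex exactly, so the pair is cognate.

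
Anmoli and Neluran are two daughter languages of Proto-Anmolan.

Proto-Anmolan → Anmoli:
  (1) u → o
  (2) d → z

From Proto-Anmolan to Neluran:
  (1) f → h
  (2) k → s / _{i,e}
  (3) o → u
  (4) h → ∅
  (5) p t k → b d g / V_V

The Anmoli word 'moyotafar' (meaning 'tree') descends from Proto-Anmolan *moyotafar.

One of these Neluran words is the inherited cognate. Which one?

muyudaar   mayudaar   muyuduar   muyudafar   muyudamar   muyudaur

Neluran: start from *moyotafar.
  rule 1 (unconditioned shift): moyotafar → moyotahar
  rule 2: no change — moyotahar
  rule 3 (vowel merger): moyotahar → muyutahar
  rule 4 (h-loss): muyutahar → muyutaar
  rule 5 (intervocalic voicing): muyutaar → muyudaar
  ⇒ Neluran muyudaar

muyudaar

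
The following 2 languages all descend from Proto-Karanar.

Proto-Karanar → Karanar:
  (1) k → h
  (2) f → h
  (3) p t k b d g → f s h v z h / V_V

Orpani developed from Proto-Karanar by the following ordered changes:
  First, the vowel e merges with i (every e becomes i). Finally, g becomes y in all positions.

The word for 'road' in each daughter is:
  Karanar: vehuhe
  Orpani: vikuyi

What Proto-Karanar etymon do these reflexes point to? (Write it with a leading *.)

*vekuge

Position 3: Karanar has h, Orpani has k. Orpani preserves k here (none of its changes turn any other segment into k), so the proto-segment is *k.
Position 5: Karanar has h, Orpani has y. Taking the neighbouring segments as reconstructed: Karanar h could go back to *k or *g or *f or *h; Orpani y could go back to *g or *y — the one source consistent with every daughter is *g.
Continuing position by position gives *vekuge; check it forward:
Karanar: start from *vekuge.
  rule 1 (unconditioned shift): vekuge → vehuge
  rule 2: no change — vehuge
  rule 3 (intervocalic lenition): vehuge → vehuhe
  ⇒ Karanar vehuhe
Orpani: *vekuge > vikugi > vikuyi  (by vowel merger, unconditioned shift)
No other proto-form is consistent with every reflex, so the reconstruction is *vekuge.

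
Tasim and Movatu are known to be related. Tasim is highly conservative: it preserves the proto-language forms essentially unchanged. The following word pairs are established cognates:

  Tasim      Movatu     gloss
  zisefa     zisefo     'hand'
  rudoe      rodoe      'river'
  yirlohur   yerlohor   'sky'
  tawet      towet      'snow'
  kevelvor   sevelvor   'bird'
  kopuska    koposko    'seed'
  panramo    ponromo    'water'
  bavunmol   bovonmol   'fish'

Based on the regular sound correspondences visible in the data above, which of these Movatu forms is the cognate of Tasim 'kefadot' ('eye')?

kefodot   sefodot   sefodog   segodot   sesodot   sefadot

kevelvor ~ sevelvor — Tasim k corresponds to Movatu s word-initially before a front vowel.
tawet ~ towet — Tasim a corresponds to Movatu o after a consonant, before a consonant other than r, m, n, p, b, f, v.
Applying these to Tasim 'kefadot':
  kefadot → sefadot   (k→s word-initially before a front vowel)
  sefadot → sefodot   (a→o after a consonant, before a consonant other than r, m, n, p, b, f, v)
So the Movatu cognate is 'sefodot'.

sefodot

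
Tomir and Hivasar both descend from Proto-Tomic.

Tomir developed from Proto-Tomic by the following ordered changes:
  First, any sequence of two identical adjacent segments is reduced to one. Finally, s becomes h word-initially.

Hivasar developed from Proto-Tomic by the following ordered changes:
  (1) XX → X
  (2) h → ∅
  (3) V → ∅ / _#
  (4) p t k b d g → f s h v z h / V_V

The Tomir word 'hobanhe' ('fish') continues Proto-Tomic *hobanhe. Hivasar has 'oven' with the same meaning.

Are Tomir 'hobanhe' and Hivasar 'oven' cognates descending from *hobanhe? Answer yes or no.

Derive the expected Hivasar reflex of *hobanhe:
Hivasar: start from *hobanhe.
  rule 1: no change — hobanhe
  rule 2 (h-loss): hobanhe → obane
  rule 3 (apocope): obane → oban
  rule 4 (intervocalic lenition): oban → ovan
  ⇒ Hivasar ovan
The regular Hivasar reflex would be 'ovan', but the attested form is 'oven'. The correspondence is irregular, so they are not cognates (the Hivasar form has a different source).

no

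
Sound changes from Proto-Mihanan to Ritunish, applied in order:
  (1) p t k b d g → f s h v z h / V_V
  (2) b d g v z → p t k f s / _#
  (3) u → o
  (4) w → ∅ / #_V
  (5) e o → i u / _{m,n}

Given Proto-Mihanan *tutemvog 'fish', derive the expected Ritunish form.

tosimvok

Ritunish: *tutemvog
  tutemvog → tusemvog   [intervocalic lenition]
  tusemvog → tusemvok   [final devoicing]
  tusemvok → tosemvok   [vowel merger]
  tosemvok (rule 4 does not apply)
  tosemvok → tosimvok   [pre-nasal raising]
  giving Ritunish tosimvok.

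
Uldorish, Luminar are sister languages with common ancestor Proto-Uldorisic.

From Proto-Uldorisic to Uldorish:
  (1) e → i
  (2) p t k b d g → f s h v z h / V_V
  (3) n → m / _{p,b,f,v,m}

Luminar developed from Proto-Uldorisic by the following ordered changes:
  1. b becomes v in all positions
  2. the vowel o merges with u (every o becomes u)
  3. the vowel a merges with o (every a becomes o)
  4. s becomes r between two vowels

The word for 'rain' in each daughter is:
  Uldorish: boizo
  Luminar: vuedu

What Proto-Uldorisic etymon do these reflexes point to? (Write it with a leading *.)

Position 2: Uldorish has o, Luminar has u. Uldorish preserves o here (none of its changes turn any other segment into o), so the proto-segment is *o.
Position 5: Uldorish has o, Luminar has u. Uldorish preserves o here (none of its changes turn any other segment into o), so the proto-segment is *o.
Position 1: Uldorish has b, Luminar has v. Uldorish preserves b here (none of its changes turn any other segment into b), so the proto-segment is *b.
Continuing position by position gives *boedo; check it forward:
Uldorish: *boedo
  boedo → boido   [vowel merger]
  boido → boizo   [intervocalic lenition]
  boizo (rule 3 does not apply)
  giving Uldorish boizo.
Luminar: start from *boedo.
  rule 1 (unconditioned shift): boedo → voedo
  rule 2 (vowel merger): voedo → vuedu
  rule 3: no change — vuedu
  rule 4: no change — vuedu
  ⇒ Luminar vuedu
*boedo is the unique common source.

*boedo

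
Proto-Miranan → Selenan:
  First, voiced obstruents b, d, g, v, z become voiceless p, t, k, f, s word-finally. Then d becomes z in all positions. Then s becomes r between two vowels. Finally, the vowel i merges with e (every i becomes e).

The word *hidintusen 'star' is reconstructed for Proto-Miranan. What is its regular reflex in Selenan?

hezenturen

Selenan: start from *hidintusen.
  rule 1: no change — hidintusen
  rule 2 (unconditioned shift): hidintusen → hizintusen
  rule 3 (rhotacism): hizintusen → hizinturen
  rule 4 (vowel merger): hizinturen → hezenturen
  ⇒ Selenan hezenturen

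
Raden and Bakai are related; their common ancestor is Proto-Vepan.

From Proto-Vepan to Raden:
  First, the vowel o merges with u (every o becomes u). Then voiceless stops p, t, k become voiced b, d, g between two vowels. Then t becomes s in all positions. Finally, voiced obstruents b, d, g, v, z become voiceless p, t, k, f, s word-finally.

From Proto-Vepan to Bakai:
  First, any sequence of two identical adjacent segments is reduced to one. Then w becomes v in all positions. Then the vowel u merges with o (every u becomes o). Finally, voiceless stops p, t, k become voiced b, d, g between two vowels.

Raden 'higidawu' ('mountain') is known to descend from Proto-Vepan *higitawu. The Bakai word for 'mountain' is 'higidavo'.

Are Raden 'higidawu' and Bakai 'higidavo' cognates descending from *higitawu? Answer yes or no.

Derive the expected Bakai reflex of *higitawu:
Bakai: *higitawu
  higitawu (rule 1 does not apply)
  higitawu → higitavu   [unconditioned shift]
  higitavu → higitavo   [vowel merger]
  higitavo → higidavo   [intervocalic voicing]
  giving Bakai higidavo.
Bakai 'higidavo' matches the regular reflex exactly, so the pair is cognate.

yes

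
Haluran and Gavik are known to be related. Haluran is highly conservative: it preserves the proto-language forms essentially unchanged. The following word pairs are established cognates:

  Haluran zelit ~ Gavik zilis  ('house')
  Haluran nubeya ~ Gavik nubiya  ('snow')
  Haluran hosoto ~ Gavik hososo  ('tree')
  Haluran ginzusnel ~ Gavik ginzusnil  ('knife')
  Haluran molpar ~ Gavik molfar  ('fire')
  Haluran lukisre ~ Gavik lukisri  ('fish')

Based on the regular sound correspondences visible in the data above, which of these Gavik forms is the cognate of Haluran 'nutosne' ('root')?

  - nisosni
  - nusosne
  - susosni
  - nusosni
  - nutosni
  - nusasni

hosoto ~ hososo — Haluran t corresponds to Gavik s between vowels (before a back vowel).
lukisre ~ lukisri — Haluran e corresponds to Gavik i word-finally.
Applying these to Haluran 'nutosne':
  nutosne → nusosne   (t→s between vowels (before a back vowel))
  nusosne → nusosni   (e→i word-finally)
So the Gavik cognate is 'nusosni'.

nusosni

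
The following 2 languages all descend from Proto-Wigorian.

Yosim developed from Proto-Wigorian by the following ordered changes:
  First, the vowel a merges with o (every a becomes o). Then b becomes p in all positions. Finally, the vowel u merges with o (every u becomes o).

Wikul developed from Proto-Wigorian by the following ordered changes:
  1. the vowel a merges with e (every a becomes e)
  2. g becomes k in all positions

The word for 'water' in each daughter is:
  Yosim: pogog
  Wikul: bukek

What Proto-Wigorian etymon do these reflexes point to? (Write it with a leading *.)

Position 5: Yosim has g, Wikul has k. Yosim preserves g here (none of its changes turn any other segment into g), so the proto-segment is *g.
Position 4: Yosim has o, Wikul has e. Taking the neighbouring segments as reconstructed: Yosim o could go back to *a or *o or *u; Wikul e could go back to *a or *e — the one source consistent with every daughter is *a.
Continuing position by position gives *bugag; check it forward:
Yosim: *bugag > bugog > pugog > pogog  (by vowel merger, unconditioned shift, vowel merger)
Wikul: *bugag
  bugag → bugeg   [vowel merger]
  bugeg → bukek   [unconditioned shift]
  giving Wikul bukek.
No other proto-form is consistent with every reflex, so the reconstruction is *bugag.

*bugag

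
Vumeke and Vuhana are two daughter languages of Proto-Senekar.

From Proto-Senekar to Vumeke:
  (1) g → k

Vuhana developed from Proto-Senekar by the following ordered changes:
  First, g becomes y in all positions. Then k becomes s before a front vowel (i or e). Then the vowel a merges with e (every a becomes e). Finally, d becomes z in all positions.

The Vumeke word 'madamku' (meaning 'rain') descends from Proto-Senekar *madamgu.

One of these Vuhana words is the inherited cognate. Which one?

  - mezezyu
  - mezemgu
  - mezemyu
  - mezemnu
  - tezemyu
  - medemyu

Vuhana: *madamgu > madamyu > medemyu > mezemyu  (by unconditioned shift, vowel merger, unconditioned shift)
Among the options, 'mezemyu' alone shows every Vuhana change applied in order.

mezemyu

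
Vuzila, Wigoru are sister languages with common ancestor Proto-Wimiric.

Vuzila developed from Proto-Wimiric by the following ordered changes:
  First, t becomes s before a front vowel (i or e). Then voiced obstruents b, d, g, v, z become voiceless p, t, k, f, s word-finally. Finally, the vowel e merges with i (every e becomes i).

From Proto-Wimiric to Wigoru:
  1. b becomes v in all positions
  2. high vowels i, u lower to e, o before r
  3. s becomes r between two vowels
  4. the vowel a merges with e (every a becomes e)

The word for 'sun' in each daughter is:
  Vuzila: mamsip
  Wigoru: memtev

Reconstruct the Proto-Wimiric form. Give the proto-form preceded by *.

*mamteb

Position 4: Vuzila has s, Wigoru has t. Wigoru preserves t here (none of its changes turn any other segment into t), so the proto-segment is *t.
Position 6: Vuzila has p, Wigoru has v. Taking the neighbouring segments as reconstructed: Vuzila p could go back to *p or *b; Wigoru v could go back to *b or *v — the one source consistent with every daughter is *b.
Position 5: Vuzila has i, Wigoru has e. Taking the neighbouring segments as reconstructed: Vuzila i could go back to *e or *i; Wigoru e could go back to *a or *e — the one source consistent with every daughter is *e.
Verify the candidate proto-form against each daughter:
Vuzila: *mamteb
  mamteb → mamseb   [palatalisation]
  mamseb → mamsep   [final devoicing]
  mamsep → mamsip   [vowel merger]
  giving Vuzila mamsip.
Wigoru: *mamteb
  mamteb → mamtev   [unconditioned shift]
  mamtev (rule 2 does not apply)
  mamtev (rule 3 does not apply)
  mamtev → memtev   [vowel merger]
  giving Wigoru memtev.
No other proto-form is consistent with every reflex, so the reconstruction is *mamteb.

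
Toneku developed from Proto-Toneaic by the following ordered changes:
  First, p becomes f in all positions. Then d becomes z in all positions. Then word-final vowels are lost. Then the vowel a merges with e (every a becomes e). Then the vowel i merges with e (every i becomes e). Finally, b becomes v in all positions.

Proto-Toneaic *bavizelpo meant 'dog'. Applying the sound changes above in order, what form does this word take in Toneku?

vevezelf

Toneku: *bavizelpo > bavizelfo > bavizelf > bevizelf > bevezelf > vevezelf  (by unconditioned shift, apocope, vowel merger, vowel merger, unconditioned shift)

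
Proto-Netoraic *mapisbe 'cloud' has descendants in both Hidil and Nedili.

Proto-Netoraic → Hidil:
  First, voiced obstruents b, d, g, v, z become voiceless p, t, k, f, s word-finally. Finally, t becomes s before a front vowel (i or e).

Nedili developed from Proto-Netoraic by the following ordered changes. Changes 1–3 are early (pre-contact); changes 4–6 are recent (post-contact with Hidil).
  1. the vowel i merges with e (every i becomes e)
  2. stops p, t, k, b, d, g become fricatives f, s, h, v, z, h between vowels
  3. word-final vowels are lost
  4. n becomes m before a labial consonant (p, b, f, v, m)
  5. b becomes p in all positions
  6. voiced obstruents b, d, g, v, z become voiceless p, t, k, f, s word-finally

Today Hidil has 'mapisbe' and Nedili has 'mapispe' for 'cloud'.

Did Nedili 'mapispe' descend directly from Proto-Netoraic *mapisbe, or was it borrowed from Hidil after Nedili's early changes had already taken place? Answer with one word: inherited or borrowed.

borrowed

If inherited, *mapisbe would pass through all of Nedili's changes:
Nedili: *mapisbe
  mapisbe → mapesbe   [vowel merger]
  mapesbe → mafesbe   [intervocalic lenition]
  mafesbe → mafesb   [apocope]
  mafesb (rule 4 does not apply)
  mafesb → mafesp   [unconditioned shift]
  mafesp (rule 6 does not apply)
  giving Nedili mafesp.
If borrowed from Hidil 'mapisbe' after the early changes, it would undergo only the recent ones:
  rule 4 (nasal place assimilation): no change (mapisbe)
  rule 5 (unconditioned shift): mapisbe → mapispe
  rule 6 (final devoicing): no change (mapispe)
  ⇒ as a loan: mapispe
Nedili 'mapispe' matches the loan outcome 'mapispe', not the inherited 'mafesp' — it skipped the early Nedili changes, so it was borrowed from Hidil.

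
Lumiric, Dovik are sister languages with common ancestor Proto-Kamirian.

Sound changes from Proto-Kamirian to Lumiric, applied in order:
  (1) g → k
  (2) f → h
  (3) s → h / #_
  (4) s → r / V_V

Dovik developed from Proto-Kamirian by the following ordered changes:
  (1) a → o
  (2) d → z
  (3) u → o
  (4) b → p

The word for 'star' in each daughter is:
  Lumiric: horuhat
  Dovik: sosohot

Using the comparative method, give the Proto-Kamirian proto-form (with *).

Position 1: Lumiric has h, Dovik has s. Dovik preserves s here (none of its changes turn any other segment into s), so the proto-segment is *s.
Position 4: Lumiric has u, Dovik has o. Lumiric preserves u here (none of its changes turn any other segment into u), so the proto-segment is *u.
Position 6: Lumiric has a, Dovik has o. Lumiric preserves a here (none of its changes turn any other segment into a), so the proto-segment is *a.
Verify the candidate proto-form against each daughter:
Lumiric: *sosuhat
  sosuhat (rule 1 does not apply)
  sosuhat (rule 2 does not apply)
  sosuhat → hosuhat   [debuccalisation]
  hosuhat → horuhat   [rhotacism]
  giving Lumiric horuhat.
Dovik: start from *sosuhat.
  rule 1 (vowel merger): sosuhat → sosuhot
  rule 2: no change — sosuhot
  rule 3 (vowel merger): sosuhot → sosohot
  rule 4: no change — sosohot
  ⇒ Dovik sosohot
Only *sosuhat yields all of Lumiric horuhat, Dovik sosohot.

*sosuhat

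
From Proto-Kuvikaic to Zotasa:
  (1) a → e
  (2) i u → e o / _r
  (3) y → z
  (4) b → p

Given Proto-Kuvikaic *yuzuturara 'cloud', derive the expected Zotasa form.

Zotasa: *yuzuturara
  yuzuturara → yuzuturere   [vowel merger]
  yuzuturere → yuzutorere   [pre-rhotic lowering]
  yuzutorere → zuzutorere   [unconditioned shift]
  zuzutorere (rule 4 does not apply)
  giving Zotasa zuzutorere.

zuzutorere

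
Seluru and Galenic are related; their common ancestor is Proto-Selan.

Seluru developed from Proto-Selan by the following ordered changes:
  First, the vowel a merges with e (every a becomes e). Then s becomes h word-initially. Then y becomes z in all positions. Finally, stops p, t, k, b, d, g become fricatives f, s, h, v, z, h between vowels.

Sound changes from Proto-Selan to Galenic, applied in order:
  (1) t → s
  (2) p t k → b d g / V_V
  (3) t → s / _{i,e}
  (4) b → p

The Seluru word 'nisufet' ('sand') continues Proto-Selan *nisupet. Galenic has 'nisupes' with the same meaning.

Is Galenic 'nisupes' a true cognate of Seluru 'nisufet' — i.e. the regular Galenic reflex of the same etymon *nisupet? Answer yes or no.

yes

Derive the expected Galenic reflex of *nisupet:
Galenic: start from *nisupet.
  rule 1 (unconditioned shift): nisupet → nisupes
  rule 2 (intervocalic voicing): nisupes → nisubes
  rule 3: no change — nisubes
  rule 4 (unconditioned shift): nisubes → nisupes
  ⇒ Galenic nisupes
Galenic 'nisupes' matches the regular reflex exactly, so the pair is cognate.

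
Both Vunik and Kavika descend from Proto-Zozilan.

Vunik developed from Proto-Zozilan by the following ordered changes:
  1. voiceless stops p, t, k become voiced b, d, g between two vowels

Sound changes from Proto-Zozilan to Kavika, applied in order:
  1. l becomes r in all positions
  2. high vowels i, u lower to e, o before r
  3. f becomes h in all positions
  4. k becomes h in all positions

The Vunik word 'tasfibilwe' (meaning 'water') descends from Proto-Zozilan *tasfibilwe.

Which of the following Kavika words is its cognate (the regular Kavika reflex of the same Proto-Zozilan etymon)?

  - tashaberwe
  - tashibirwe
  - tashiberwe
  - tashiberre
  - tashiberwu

tashiberwe

Kavika: start from *tasfibilwe.
  rule 1 (unconditioned shift): tasfibilwe → tasfibirwe
  rule 2 (pre-rhotic lowering): tasfibirwe → tasfiberwe
  rule 3 (unconditioned shift): tasfiberwe → tashiberwe
  rule 4: no change — tashiberwe
  ⇒ Kavika tashiberwe
Only 'tashiberwe' matches the regular Kavika development of *tasfibilwe.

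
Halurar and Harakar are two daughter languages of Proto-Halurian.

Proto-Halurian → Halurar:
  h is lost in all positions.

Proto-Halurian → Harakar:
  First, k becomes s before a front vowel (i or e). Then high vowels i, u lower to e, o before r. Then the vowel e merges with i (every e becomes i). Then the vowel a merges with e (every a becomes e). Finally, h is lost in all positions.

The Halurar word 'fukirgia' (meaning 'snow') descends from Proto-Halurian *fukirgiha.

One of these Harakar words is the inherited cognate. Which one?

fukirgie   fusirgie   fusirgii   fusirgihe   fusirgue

fusirgie

Harakar: start from *fukirgiha.
  rule 1 (palatalisation): fukirgiha → fusirgiha
  rule 2 (pre-rhotic lowering): fusirgiha → fusergiha
  rule 3 (vowel merger): fusergiha → fusirgiha
  rule 4 (vowel merger): fusirgiha → fusirgihe
  rule 5 (h-loss): fusirgihe → fusirgie
  ⇒ Harakar fusirgie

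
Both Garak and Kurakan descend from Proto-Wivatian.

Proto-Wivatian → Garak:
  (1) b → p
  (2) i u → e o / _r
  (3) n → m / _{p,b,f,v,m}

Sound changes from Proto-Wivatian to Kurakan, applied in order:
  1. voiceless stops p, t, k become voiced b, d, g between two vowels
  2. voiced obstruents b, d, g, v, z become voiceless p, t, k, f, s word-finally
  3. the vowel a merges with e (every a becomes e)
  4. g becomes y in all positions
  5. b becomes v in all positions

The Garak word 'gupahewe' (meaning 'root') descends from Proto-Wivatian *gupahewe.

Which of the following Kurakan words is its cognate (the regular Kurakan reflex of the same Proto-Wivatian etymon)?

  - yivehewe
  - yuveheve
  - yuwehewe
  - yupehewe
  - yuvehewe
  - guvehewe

Kurakan: *gupahewe > gubahewe > gubehewe > yubehewe > yuvehewe  (by intervocalic voicing, vowel merger, unconditioned shift, unconditioned shift)
Only 'yuvehewe' matches the regular Kurakan development of *gupahewe.

yuvehewe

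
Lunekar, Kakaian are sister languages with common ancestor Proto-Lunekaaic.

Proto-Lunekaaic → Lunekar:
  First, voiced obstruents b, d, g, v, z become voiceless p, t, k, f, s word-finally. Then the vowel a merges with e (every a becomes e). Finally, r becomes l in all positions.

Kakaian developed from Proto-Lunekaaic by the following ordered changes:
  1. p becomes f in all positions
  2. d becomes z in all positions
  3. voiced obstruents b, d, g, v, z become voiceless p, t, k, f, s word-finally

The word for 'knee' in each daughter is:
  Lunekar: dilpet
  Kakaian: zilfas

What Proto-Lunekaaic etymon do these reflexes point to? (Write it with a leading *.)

*dilpad

Position 1: Lunekar has d, Kakaian has z. Lunekar preserves d here (none of its changes turn any other segment into d), so the proto-segment is *d.
Position 4: Lunekar has p, Kakaian has f. Taking the neighbouring segments as reconstructed: Lunekar p can only go back to *p; Kakaian f could go back to *p or *f — the one source consistent with every daughter is *p.
This points to *dilpad. Verify forward in each daughter:
Lunekar: start from *dilpad.
  rule 1 (final devoicing): dilpad → dilpat
  rule 2 (vowel merger): dilpat → dilpet
  rule 3: no change — dilpet
  ⇒ Lunekar dilpet
Kakaian: *dilpad > dilfad > zilfaz > zilfas  (by unconditioned shift, unconditioned shift, final devoicing)
*dilpad is the unique common source.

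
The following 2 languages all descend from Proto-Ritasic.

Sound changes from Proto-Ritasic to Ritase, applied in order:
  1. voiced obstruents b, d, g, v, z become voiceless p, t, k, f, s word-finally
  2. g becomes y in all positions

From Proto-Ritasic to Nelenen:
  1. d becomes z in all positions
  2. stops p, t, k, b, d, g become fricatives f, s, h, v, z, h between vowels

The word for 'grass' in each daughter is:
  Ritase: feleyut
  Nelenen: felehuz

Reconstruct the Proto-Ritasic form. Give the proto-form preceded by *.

Position 7: Ritase has t, Nelenen has z. Taking the neighbouring segments as reconstructed: Ritase t could go back to *t or *d; Nelenen z could go back to *d or *z — the one source consistent with every daughter is *d.
Position 5: Ritase has y, Nelenen has h. Taking the neighbouring segments as reconstructed: Ritase y could go back to *g or *y; Nelenen h could go back to *k or *g or *h — the one source consistent with every daughter is *g.
Continuing position by position gives *felegud; check it forward:
Ritase: *felegud
  felegud → felegut   [final devoicing]
  felegut → feleyut   [unconditioned shift]
  giving Ritase feleyut.
Nelenen: *felegud
  felegud → feleguz   [unconditioned shift]
  feleguz → felehuz   [intervocalic lenition]
  giving Nelenen felehuz.
*felegud is the unique common source.

*felegud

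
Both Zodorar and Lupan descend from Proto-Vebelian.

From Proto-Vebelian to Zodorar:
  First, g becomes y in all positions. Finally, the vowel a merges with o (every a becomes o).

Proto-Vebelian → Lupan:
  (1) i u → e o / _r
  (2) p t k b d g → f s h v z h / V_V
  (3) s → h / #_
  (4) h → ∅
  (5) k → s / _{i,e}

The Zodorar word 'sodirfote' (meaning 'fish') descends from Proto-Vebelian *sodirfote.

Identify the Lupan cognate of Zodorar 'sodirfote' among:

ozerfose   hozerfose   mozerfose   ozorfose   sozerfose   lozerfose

Lupan: *sodirfote
  sodirfote → soderfote   [pre-rhotic lowering]
  soderfote → sozerfose   [intervocalic lenition]
  sozerfose → hozerfose   [debuccalisation]
  hozerfose → ozerfose   [h-loss]
  ozerfose (rule 5 does not apply)
  giving Lupan ozerfose.

ozerfose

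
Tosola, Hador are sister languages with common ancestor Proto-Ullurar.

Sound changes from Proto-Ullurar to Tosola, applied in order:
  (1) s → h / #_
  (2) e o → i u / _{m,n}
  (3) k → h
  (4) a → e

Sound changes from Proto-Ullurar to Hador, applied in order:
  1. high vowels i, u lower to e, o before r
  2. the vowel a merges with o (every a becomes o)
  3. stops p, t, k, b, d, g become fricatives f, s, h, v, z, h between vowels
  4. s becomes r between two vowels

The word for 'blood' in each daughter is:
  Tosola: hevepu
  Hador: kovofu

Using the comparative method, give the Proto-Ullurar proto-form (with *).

*kavapu

Position 5: Tosola has p, Hador has f. Tosola preserves p here (none of its changes turn any other segment into p), so the proto-segment is *p.
Position 2: Tosola has e, Hador has o. Taking the neighbouring segments as reconstructed: Tosola e could go back to *a or *e; Hador o could go back to *a or *o — the one source consistent with every daughter is *a.
This points to *kavapu. Verify forward in each daughter:
Tosola: start from *kavapu.
  rule 1: no change — kavapu
  rule 2: no change — kavapu
  rule 3 (unconditioned shift): kavapu → havapu
  rule 4 (vowel merger): havapu → hevepu
  ⇒ Tosola hevepu
Hador: start from *kavapu.
  rule 1: no change — kavapu
  rule 2 (vowel merger): kavapu → kovopu
  rule 3 (intervocalic lenition): kovopu → kovofu
  rule 4: no change — kovofu
  ⇒ Hador kovofu
No other proto-form is consistent with every reflex, so the reconstruction is *kavapu.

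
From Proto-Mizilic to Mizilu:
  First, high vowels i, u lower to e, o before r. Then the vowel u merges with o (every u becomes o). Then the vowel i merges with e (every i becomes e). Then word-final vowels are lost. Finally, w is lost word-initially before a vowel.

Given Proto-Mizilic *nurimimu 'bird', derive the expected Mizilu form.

noremem

Mizilu: *nurimimu > norimimu > norimimo > norememo > noremem  (by pre-rhotic lowering, vowel merger, vowel merger, apocope)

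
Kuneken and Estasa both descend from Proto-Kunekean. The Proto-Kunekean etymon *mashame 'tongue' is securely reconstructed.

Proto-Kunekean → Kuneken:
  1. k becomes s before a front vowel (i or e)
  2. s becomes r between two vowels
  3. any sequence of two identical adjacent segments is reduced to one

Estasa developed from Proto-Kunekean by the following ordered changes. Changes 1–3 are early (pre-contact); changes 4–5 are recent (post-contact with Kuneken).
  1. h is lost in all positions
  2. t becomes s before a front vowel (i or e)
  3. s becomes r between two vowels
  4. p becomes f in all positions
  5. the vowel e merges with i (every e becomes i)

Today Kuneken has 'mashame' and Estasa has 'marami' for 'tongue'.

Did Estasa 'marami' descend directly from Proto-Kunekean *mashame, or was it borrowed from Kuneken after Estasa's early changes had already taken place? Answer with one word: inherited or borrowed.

If inherited, *mashame would pass through all of Estasa's changes:
Estasa: start from *mashame.
  rule 1 (h-loss): mashame → masame
  rule 2: no change — masame
  rule 3 (rhotacism): masame → marame
  rule 4: no change — marame
  rule 5 (vowel merger): marame → marami
  ⇒ Estasa marami
If borrowed from Kuneken 'mashame' after the early changes, it would undergo only the recent ones:
  rule 4 (unconditioned shift): no change (mashame)
  rule 5 (vowel merger): mashame → mashami
  ⇒ as a loan: mashami
Estasa 'marami' matches the inherited outcome exactly, so it is an inherited cognate, not a loan.

inherited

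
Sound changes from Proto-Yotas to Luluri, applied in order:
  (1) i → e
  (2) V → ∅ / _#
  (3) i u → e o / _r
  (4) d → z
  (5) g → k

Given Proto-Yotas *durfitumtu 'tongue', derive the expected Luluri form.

Luluri: *durfitumtu > durfetumtu > durfetumt > dorfetumt > zorfetumt  (by vowel merger, apocope, pre-rhotic lowering, unconditioned shift)

zorfetumt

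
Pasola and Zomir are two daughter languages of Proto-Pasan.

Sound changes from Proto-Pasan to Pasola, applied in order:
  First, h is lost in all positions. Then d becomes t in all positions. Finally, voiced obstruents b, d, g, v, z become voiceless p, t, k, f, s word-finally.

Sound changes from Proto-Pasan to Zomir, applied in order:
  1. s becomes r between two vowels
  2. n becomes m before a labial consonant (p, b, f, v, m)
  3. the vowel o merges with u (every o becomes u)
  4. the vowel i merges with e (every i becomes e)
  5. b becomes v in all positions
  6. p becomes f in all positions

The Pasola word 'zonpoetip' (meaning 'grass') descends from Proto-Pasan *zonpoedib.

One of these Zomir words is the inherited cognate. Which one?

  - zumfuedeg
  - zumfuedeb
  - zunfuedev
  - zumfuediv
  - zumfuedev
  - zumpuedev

zumfuedev

Zomir: start from *zonpoedib.
  rule 1: no change — zonpoedib
  rule 2 (nasal place assimilation): zonpoedib → zompoedib
  rule 3 (vowel merger): zompoedib → zumpuedib
  rule 4 (vowel merger): zumpuedib → zumpuedeb
  rule 5 (unconditioned shift): zumpuedeb → zumpuedev
  rule 6 (unconditioned shift): zumpuedev → zumfuedev
  ⇒ Zomir zumfuedev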